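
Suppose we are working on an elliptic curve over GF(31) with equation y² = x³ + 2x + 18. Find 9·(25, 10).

Write P = (25, 10).
Repeated addition: build up to 9P.
2P: tangent at (25, 10): λ = (3·25² + 2)/(2·10) ≡ 17/20. 20⁻¹ ≡ 14 (mod 31), so λ ≡ 17·14 ≡ 21.
  x = λ² - 25 - 25 = 441 - 50 ≡ 19; y = λ·(25 - 19) - 10 ≡ 23. → (19, 23)
3P: (19, 23) + (25, 10). λ = (10 - 23)/(25 - 19) ≡ 18/6 mod 31. 6⁻¹ ≡ 26 (mod 31), so λ ≡ 3.
  x = λ² - 19 - 25 = 9 - 44 ≡ 27; y = λ·(19 - 27) - 23 ≡ 15. → (27, 15)
4P: (27, 15) + (25, 10). λ = (10 - 15)/(25 - 27) ≡ 26/29 mod 31. 29⁻¹ ≡ 15 (mod 31) since 29·15 = 435 ≡ 1, so λ ≡ 18.
  x = λ² - 27 - 25 = 324 - 52 ≡ 24; y = λ·(27 - 24) - 15 ≡ 8. → (24, 8)
5P: (24, 8) + (25, 10). λ = (10 - 8)/(25 - 24) ≡ 2/1 mod 31. 1⁻¹ ≡ 1 (mod 31), so λ ≡ 2.
  x = λ² - 24 - 25 = 4 - 49 ≡ 17; y = λ·(24 - 17) - 8 ≡ 6. → (17, 6)
6P: (17, 6) + (25, 10). λ = (10 - 6)/(25 - 17) ≡ 4/8 mod 31. 8⁻¹ ≡ 4 (mod 31), so λ ≡ 16.
  x = λ² - 17 - 25 = 256 - 42 ≡ 28; y = λ·(17 - 28) - 6 ≡ 4. → (28, 4)
7P: (28, 4) + (25, 10). λ = (10 - 4)/(25 - 28) ≡ 6/28 mod 31. 28⁻¹ ≡ 10 (mod 31) since 28·10 = 280 ≡ 1, so λ ≡ 29.
  x = λ² - 28 - 25 = 841 - 53 ≡ 13; y = λ·(28 - 13) - 4 ≡ 28. → (13, 28)
8P: (13, 28) + (25, 10). λ = (10 - 28)/(25 - 13) ≡ 13/12 mod 31. 12⁻¹ ≡ 13 (mod 31), so λ ≡ 14.
  x = λ² - 13 - 25 = 196 - 38 ≡ 3; y = λ·(13 - 3) - 28 ≡ 19. → (3, 19)
9P: (3, 19) + (25, 10). λ = (10 - 19)/(25 - 3) ≡ 22/22 mod 31. 22⁻¹ ≡ 24 (mod 31) since 22·24 = 528 ≡ 1, so λ ≡ 1.
  x = λ² - 3 - 25 = 1 - 28 ≡ 4; y = λ·(3 - 4) - 19 ≡ 11. → (4, 11)

(4, 11)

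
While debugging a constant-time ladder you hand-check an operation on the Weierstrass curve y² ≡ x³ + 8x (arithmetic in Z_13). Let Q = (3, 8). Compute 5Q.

(3, 5)

Double-and-add on 5 = (101)₂. Start with Q = (3, 8) for the leading 1-bit.
double: tangent at (3, 8): λ = (3·3² + 8)/(2·8) ≡ 9/3. 3⁻¹ ≡ 9 (mod 13), so λ ≡ 9·9 ≡ 3.
  x = λ² - 3 - 3 = 9 - 6 ≡ 3; y = λ·(3 - 3) - 8 ≡ 5. → (3, 5)
double: tangent at (3, 5): λ = (3·3² + 8)/(2·5) ≡ 9/10. 10⁻¹ ≡ 4 (mod 13), so λ ≡ 9·4 ≡ 10.
  x = λ² - 3 - 3 = 100 - 6 ≡ 3; y = λ·(3 - 3) - 5 ≡ 8. → (3, 8)
add Q: tangent at (3, 8): λ = (3·3² + 8)/(2·8) ≡ 9/3. 3⁻¹ ≡ 9 (mod 13), so λ ≡ 9·9 ≡ 3.
  x = λ² - 3 - 3 = 9 - 6 ≡ 3; y = λ·(3 - 3) - 8 ≡ 5. → (3, 5)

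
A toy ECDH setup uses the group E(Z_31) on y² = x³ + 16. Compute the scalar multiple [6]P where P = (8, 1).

Double-and-add on 6 = (110)₂. Start with P = (8, 1) for the leading 1-bit.
double: tangent at (8, 1): λ = (3·8² + 0)/(2·1) ≡ 6/2. 2⁻¹ ≡ 16 (mod 31), so λ ≡ 6·16 ≡ 3.
  x = λ² - 8 - 8 = 9 - 16 ≡ 24; y = λ·(8 - 24) - 1 ≡ 13. → (24, 13)
add P: (24, 13) + (8, 1). λ = (1 - 13)/(8 - 24) ≡ 19/15 mod 31. 15⁻¹ ≡ 29 (mod 31) since 15·29 = 435 ≡ 1, so λ ≡ 24.
  x = λ² - 24 - 8 = 576 - 32 ≡ 17; y = λ·(24 - 17) - 13 ≡ 0. → (17, 0)
double: (17, 0) + (17, 0): same x and y₁ ≡ -y₂, so the sum is the point at infinity.

O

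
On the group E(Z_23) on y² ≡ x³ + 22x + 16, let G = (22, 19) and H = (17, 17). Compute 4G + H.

First 4G:
Double-and-add on 4 = (100)₂. Start with G = (22, 19) for the leading 1-bit.
double: tangent at (22, 19): λ = (3·22² + 22)/(2·19) ≡ 2/15. 15⁻¹ ≡ 20 (mod 23) since 15·20 = 300 ≡ 1, so λ ≡ 2·20 ≡ 17.
  x = λ² - 22 - 22 = 289 - 44 ≡ 15; y = λ·(22 - 15) - 19 ≡ 8. → (15, 8)
double: tangent at (15, 8): λ = (3·15² + 22)/(2·8) ≡ 7/16. 16⁻¹ ≡ 13 (mod 23), so λ ≡ 7·13 ≡ 22.
  x = λ² - 15 - 15 = 484 - 30 ≡ 17; y = λ·(15 - 17) - 8 ≡ 17. → (17, 17)
4G = (17, 17).
Finally 4G + H:
tangent at (17, 17): λ = (3·17² + 22)/(2·17) ≡ 15/11. 11⁻¹ ≡ 21 (mod 23), so λ ≡ 15·21 ≡ 16.
  x = λ² - 17 - 17 = 256 - 34 ≡ 15; y = λ·(17 - 15) - 17 ≡ 15. → (15, 15)

(15, 15)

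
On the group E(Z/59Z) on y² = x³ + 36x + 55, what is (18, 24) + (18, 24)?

tangent at (18, 24): λ = (3·18² + 36)/(2·24) ≡ 5/48. 48⁻¹ ≡ 16 (mod 59) since 48·16 = 768 ≡ 1, so λ ≡ 5·16 ≡ 21.
  x = λ² - 18 - 18 = 441 - 36 ≡ 51; y = λ·(18 - 51) - 24 ≡ 50. → (51, 50)

(51, 50)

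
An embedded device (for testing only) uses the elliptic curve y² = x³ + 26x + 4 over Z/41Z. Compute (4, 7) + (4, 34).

The two points share x = 4 and their y-coordinates satisfy 7 + 34 ≡ 0 (mod 41), so they are inverses. Their sum is O.

O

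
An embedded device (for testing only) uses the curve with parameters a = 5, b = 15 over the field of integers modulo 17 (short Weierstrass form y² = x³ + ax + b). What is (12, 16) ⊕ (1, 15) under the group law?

(13, 4)

(12, 16) + (1, 15). λ = (15 - 16)/(1 - 12) ≡ 16/6 mod 17. 6⁻¹ ≡ 3 (mod 17) since 6·3 = 18 ≡ 1, so λ ≡ 14.
  x = λ² - 12 - 1 = 196 - 13 ≡ 13; y = λ·(12 - 13) - 16 ≡ 4. → (13, 4)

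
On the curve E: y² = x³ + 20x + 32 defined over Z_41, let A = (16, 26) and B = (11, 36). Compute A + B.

(18, 19)

(16, 26) + (11, 36). λ = (36 - 26)/(11 - 16) ≡ 10/36 mod 41. 36⁻¹ ≡ 8 (mod 41) since 36·8 = 288 ≡ 1, so λ ≡ 39.
  x = λ² - 16 - 11 = 1521 - 27 ≡ 18; y = λ·(16 - 18) - 26 ≡ 19. → (18, 19)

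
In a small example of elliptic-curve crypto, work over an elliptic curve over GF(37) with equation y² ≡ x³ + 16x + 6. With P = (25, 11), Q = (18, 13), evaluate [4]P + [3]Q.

(36, 10)

First 4P:
Double-and-add on 4 = (100)₂. Start with P = (25, 11) for the leading 1-bit.
double: tangent at (25, 11): λ = (3·25² + 16)/(2·11) ≡ 4/22. 22⁻¹ ≡ 32 (mod 37), so λ ≡ 4·32 ≡ 17.
  x = λ² - 25 - 25 = 289 - 50 ≡ 17; y = λ·(25 - 17) - 11 ≡ 14. → (17, 14)
double: tangent at (17, 14): λ = (3·17² + 16)/(2·14) ≡ 32/28. 28⁻¹ ≡ 4 (mod 37), so λ ≡ 32·4 ≡ 17.
  x = λ² - 17 - 17 = 289 - 34 ≡ 33; y = λ·(17 - 33) - 14 ≡ 10. → (33, 10)
4P = (33, 10).
Next 3Q:
Repeated addition: build up to 3Q.
2Q: tangent at (18, 13): λ = (3·18² + 16)/(2·13) ≡ 26/26. 26⁻¹ ≡ 10 (mod 37) since 26·10 = 260 ≡ 1, so λ ≡ 26·10 ≡ 1.
  x = λ² - 18 - 18 = 1 - 36 ≡ 2; y = λ·(18 - 2) - 13 ≡ 3. → (2, 3)
3Q: (2, 3) + (18, 13). λ = (13 - 3)/(18 - 2) ≡ 10/16 mod 37. 16⁻¹ ≡ 7 (mod 37) since 16·7 = 112 ≡ 1, so λ ≡ 33.
  x = λ² - 2 - 18 = 1089 - 20 ≡ 33; y = λ·(2 - 33) - 3 ≡ 10. → (33, 10)
3Q = (33, 10).
Finally 4P + 3Q:
tangent at (33, 10): λ = (3·33² + 16)/(2·10) ≡ 27/20. 20⁻¹ ≡ 13 (mod 37) since 20·13 = 260 ≡ 1, so λ ≡ 27·13 ≡ 18.
  x = λ² - 33 - 33 = 324 - 66 ≡ 36; y = λ·(33 - 36) - 10 ≡ 10. → (36, 10)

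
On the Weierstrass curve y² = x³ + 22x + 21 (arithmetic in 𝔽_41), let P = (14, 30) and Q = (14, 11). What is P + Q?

O

The two points share x = 14 and their y-coordinates satisfy 30 + 11 ≡ 0 (mod 41), so they are inverses. Their sum is the point at infinity.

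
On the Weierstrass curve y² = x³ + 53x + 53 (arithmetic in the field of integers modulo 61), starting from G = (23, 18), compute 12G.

(32, 33)

Double-and-add on 12 = (1100)₂. Start with G = (23, 18) for the leading 1-bit.
double: tangent at (23, 18): λ = (3·23² + 53)/(2·18) ≡ 54/36. 36⁻¹ ≡ 39 (mod 61), so λ ≡ 54·39 ≡ 32.
  x = λ² - 23 - 23 = 1024 - 46 ≡ 2; y = λ·(23 - 2) - 18 ≡ 44. → (2, 44)
add G: (2, 44) + (23, 18). λ = (18 - 44)/(23 - 2) ≡ 35/21 mod 61. 21⁻¹ ≡ 32 (mod 61), so λ ≡ 22.
  x = λ² - 2 - 23 = 484 - 25 ≡ 32; y = λ·(2 - 32) - 44 ≡ 28. → (32, 28)
double: tangent at (32, 28): λ = (3·32² + 53)/(2·28) ≡ 14/56. 56⁻¹ ≡ 12 (mod 61) since 56·12 = 672 ≡ 1, so λ ≡ 14·12 ≡ 46.
  x = λ² - 32 - 32 = 2116 - 64 ≡ 39; y = λ·(32 - 39) - 28 ≡ 16. → (39, 16)
double: tangent at (39, 16): λ = (3·39² + 53)/(2·16) ≡ 41/32. 32⁻¹ ≡ 21 (mod 61), so λ ≡ 41·21 ≡ 7.
  x = λ² - 39 - 39 = 49 - 78 ≡ 32; y = λ·(39 - 32) - 16 ≡ 33. → (32, 33)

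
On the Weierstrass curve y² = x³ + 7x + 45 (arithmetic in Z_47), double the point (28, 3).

(5, 8)

tangent at (28, 3): λ = (3·28² + 7)/(2·3) ≡ 9/6. 6⁻¹ ≡ 8 (mod 47), so λ ≡ 9·8 ≡ 25.
  x = λ² - 28 - 28 = 625 - 56 ≡ 5; y = λ·(28 - 5) - 3 ≡ 8. → (5, 8)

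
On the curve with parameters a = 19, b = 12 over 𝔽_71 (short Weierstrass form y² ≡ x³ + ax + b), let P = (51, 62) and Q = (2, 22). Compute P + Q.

(51, 62) + (2, 22). λ = (22 - 62)/(2 - 51) ≡ 31/22 mod 71. 22⁻¹ ≡ 42 (mod 71), so λ ≡ 24.
  x = λ² - 51 - 2 = 576 - 53 ≡ 26; y = λ·(51 - 26) - 62 ≡ 41. → (26, 41)

(26, 41)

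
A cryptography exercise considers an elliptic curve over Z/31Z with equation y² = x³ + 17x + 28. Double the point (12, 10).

(25, 19)

tangent at (12, 10): λ = (3·12² + 17)/(2·10) ≡ 15/20. 20⁻¹ ≡ 14 (mod 31), so λ ≡ 15·14 ≡ 24.
  x = λ² - 12 - 12 = 576 - 24 ≡ 25; y = λ·(12 - 25) - 10 ≡ 19. → (25, 19)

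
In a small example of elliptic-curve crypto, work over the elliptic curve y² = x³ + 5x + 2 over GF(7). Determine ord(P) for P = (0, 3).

2P: tangent at (0, 3): λ = (3·0² + 5)/(2·3) ≡ 5/6. 6⁻¹ ≡ 6 (mod 7), so λ ≡ 5·6 ≡ 2.
  x = λ² - 0 - 0 = 4 - 0 ≡ 4; y = λ·(0 - 4) - 3 ≡ 3. → (4, 3)
3P: (4, 3) + (0, 3). λ = (3 - 3)/(0 - 4) ≡ 0/3 mod 7. 3⁻¹ ≡ 5 (mod 7), so λ ≡ 0.
  x = λ² - 4 - 0 = 0 - 4 ≡ 3; y = λ·(4 - 3) - 3 ≡ 4. → (3, 4)
4P: (3, 4) + (0, 3). λ = (3 - 4)/(0 - 3) ≡ 6/4 mod 7. 4⁻¹ ≡ 2 (mod 7), so λ ≡ 5.
  x = λ² - 3 - 0 = 25 - 3 ≡ 1; y = λ·(3 - 1) - 4 ≡ 6. → (1, 6)
5P: (1, 6) + (0, 3). λ = (3 - 6)/(0 - 1) ≡ 4/6 mod 7. 6⁻¹ ≡ 6 (mod 7), so λ ≡ 3.
  x = λ² - 1 - 0 = 9 - 1 ≡ 1; y = λ·(1 - 1) - 6 ≡ 1. → (1, 1)
6P: (1, 1) + (0, 3). λ = (3 - 1)/(0 - 1) ≡ 2/6 mod 7. 6⁻¹ ≡ 6 (mod 7), so λ ≡ 5.
  x = λ² - 1 - 0 = 25 - 1 ≡ 3; y = λ·(1 - 3) - 1 ≡ 3. → (3, 3)
7P: (3, 3) + (0, 3). λ = (3 - 3)/(0 - 3) ≡ 0/4 mod 7. 4⁻¹ ≡ 2 (mod 7), so λ ≡ 0.
  x = λ² - 3 - 0 = 0 - 3 ≡ 4; y = λ·(3 - 4) - 3 ≡ 4. → (4, 4)
8P: (4, 4) + (0, 3). λ = (3 - 4)/(0 - 4) ≡ 6/3 mod 7. 3⁻¹ ≡ 5 (mod 7) since 3·5 = 15 ≡ 1, so λ ≡ 2.
  x = λ² - 4 - 0 = 4 - 4 ≡ 0; y = λ·(4 - 0) - 4 ≡ 4. → (0, 4)
9P: (0, 4) + (0, 3): same x and y₁ ≡ -y₂, so the sum is the point at infinity.
9P = the point at infinity, so the order is 9.

9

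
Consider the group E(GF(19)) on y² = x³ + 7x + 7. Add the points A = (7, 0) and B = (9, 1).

(7, 0) + (9, 1). λ = (1 - 0)/(9 - 7) ≡ 1/2 mod 19. 2⁻¹ ≡ 10 (mod 19) since 2·10 = 20 ≡ 1, so λ ≡ 10.
  x = λ² - 7 - 9 = 100 - 16 ≡ 8; y = λ·(7 - 8) - 0 ≡ 9. → (8, 9)

(8, 9)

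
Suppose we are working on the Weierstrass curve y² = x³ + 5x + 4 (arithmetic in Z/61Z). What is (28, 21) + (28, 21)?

(18, 58)

tangent at (28, 21): λ = (3·28² + 5)/(2·21) ≡ 39/42. 42⁻¹ ≡ 16 (mod 61) since 42·16 = 672 ≡ 1, so λ ≡ 39·16 ≡ 14.
  x = λ² - 28 - 28 = 196 - 56 ≡ 18; y = λ·(28 - 18) - 21 ≡ 58. → (18, 58)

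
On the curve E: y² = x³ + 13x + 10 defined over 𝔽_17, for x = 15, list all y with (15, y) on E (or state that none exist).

x³ + 13x + 10 = 3580 ≡ 10 (mod 17).
10 is a non-residue mod 17; no y exists.

none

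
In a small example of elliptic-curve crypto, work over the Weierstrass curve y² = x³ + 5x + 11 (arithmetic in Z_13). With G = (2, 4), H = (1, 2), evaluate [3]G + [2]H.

(6, 7)

First 3G:
Repeated addition: build up to 3G.
2G: tangent at (2, 4): λ = (3·2² + 5)/(2·4) ≡ 4/8. 8⁻¹ ≡ 5 (mod 13) since 8·5 = 40 ≡ 1, so λ ≡ 4·5 ≡ 7.
  x = λ² - 2 - 2 = 49 - 4 ≡ 6; y = λ·(2 - 6) - 4 ≡ 7. → (6, 7)
3G: (6, 7) + (2, 4). λ = (4 - 7)/(2 - 6) ≡ 10/9 mod 13. 9⁻¹ ≡ 3 (mod 13), so λ ≡ 4.
  x = λ² - 6 - 2 = 16 - 8 ≡ 8; y = λ·(6 - 8) - 7 ≡ 11. → (8, 11)
3G = (8, 11).
Next 2H:
Repeated addition: build up to 2H.
2H: tangent at (1, 2): λ = (3·1² + 5)/(2·2) ≡ 8/4. 4⁻¹ ≡ 10 (mod 13) since 4·10 = 40 ≡ 1, so λ ≡ 8·10 ≡ 2.
  x = λ² - 1 - 1 = 4 - 2 ≡ 2; y = λ·(1 - 2) - 2 ≡ 9. → (2, 9)
2H = (2, 9).
Finally 3G + 2H:
(8, 11) + (2, 9). λ = (9 - 11)/(2 - 8) ≡ 11/7 mod 13. 7⁻¹ ≡ 2 (mod 13), so λ ≡ 9.
  x = λ² - 8 - 2 = 81 - 10 ≡ 6; y = λ·(8 - 6) - 11 ≡ 7. → (6, 7)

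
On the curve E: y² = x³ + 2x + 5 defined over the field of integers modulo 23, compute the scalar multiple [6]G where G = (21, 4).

(9, 19)

Repeated addition: build up to 6G.
2G: tangent at (21, 4): λ = (3·21² + 2)/(2·4) ≡ 14/8. 8⁻¹ ≡ 3 (mod 23), so λ ≡ 14·3 ≡ 19.
  x = λ² - 21 - 21 = 361 - 42 ≡ 20; y = λ·(21 - 20) - 4 ≡ 15. → (20, 15)
3G: (20, 15) + (21, 4). λ = (4 - 15)/(21 - 20) ≡ 12/1 mod 23. 1⁻¹ ≡ 1 (mod 23), so λ ≡ 12.
  x = λ² - 20 - 21 = 144 - 41 ≡ 11; y = λ·(20 - 11) - 15 ≡ 1. → (11, 1)
4G: (11, 1) + (21, 4). λ = (4 - 1)/(21 - 11) ≡ 3/10 mod 23. 10⁻¹ ≡ 7 (mod 23), so λ ≡ 21.
  x = λ² - 11 - 21 = 441 - 32 ≡ 18; y = λ·(11 - 18) - 1 ≡ 13. → (18, 13)
5G: (18, 13) + (21, 4). λ = (4 - 13)/(21 - 18) ≡ 14/3 mod 23. 3⁻¹ ≡ 8 (mod 23), so λ ≡ 20.
  x = λ² - 18 - 21 = 400 - 39 ≡ 16; y = λ·(18 - 16) - 13 ≡ 4. → (16, 4)
6G: (16, 4) + (21, 4). λ = (4 - 4)/(21 - 16) ≡ 0/5 mod 23. 5⁻¹ ≡ 14 (mod 23), so λ ≡ 0.
  x = λ² - 16 - 21 = 0 - 37 ≡ 9; y = λ·(16 - 9) - 4 ≡ 19. → (9, 19)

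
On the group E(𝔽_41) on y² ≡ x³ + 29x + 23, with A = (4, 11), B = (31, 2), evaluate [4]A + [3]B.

First 4A:
Repeated addition: build up to 4A.
2A: tangent at (4, 11): λ = (3·4² + 29)/(2·11) ≡ 36/22. 22⁻¹ ≡ 28 (mod 41) since 22·28 = 616 ≡ 1, so λ ≡ 36·28 ≡ 24.
  x = λ² - 4 - 4 = 576 - 8 ≡ 35; y = λ·(4 - 35) - 11 ≡ 24. → (35, 24)
3A: (35, 24) + (4, 11). λ = (11 - 24)/(4 - 35) ≡ 28/10 mod 41. 10⁻¹ ≡ 37 (mod 41), so λ ≡ 11.
  x = λ² - 35 - 4 = 121 - 39 ≡ 0; y = λ·(35 - 0) - 24 ≡ 33. → (0, 33)
4A: (0, 33) + (4, 11). λ = (11 - 33)/(4 - 0) ≡ 19/4 mod 41. 4⁻¹ ≡ 31 (mod 41) since 4·31 = 124 ≡ 1, so λ ≡ 15.
  x = λ² - 0 - 4 = 225 - 4 ≡ 16; y = λ·(0 - 16) - 33 ≡ 14. → (16, 14)
4A = (16, 14).
Next 3B:
Repeated addition: build up to 3B.
2B: tangent at (31, 2): λ = (3·31² + 29)/(2·2) ≡ 1/4. 4⁻¹ ≡ 31 (mod 41) since 4·31 = 124 ≡ 1, so λ ≡ 1·31 ≡ 31.
  x = λ² - 31 - 31 = 961 - 62 ≡ 38; y = λ·(31 - 38) - 2 ≡ 27. → (38, 27)
3B: (38, 27) + (31, 2). λ = (2 - 27)/(31 - 38) ≡ 16/34 mod 41. 34⁻¹ ≡ 35 (mod 41), so λ ≡ 27.
  x = λ² - 38 - 31 = 729 - 69 ≡ 4; y = λ·(38 - 4) - 27 ≡ 30. → (4, 30)
3B = (4, 30).
Finally 4A + 3B:
(16, 14) + (4, 30). λ = (30 - 14)/(4 - 16) ≡ 16/29 mod 41. 29⁻¹ ≡ 17 (mod 41) since 29·17 = 493 ≡ 1, so λ ≡ 26.
  x = λ² - 16 - 4 = 676 - 20 ≡ 0; y = λ·(16 - 0) - 14 ≡ 33. → (0, 33)

(0, 33)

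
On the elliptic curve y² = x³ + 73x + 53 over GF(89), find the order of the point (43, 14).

9

2P: tangent at (43, 14): λ = (3·43² + 73)/(2·14) ≡ 13/28. 28⁻¹ ≡ 35 (mod 89) since 28·35 = 980 ≡ 1, so λ ≡ 13·35 ≡ 10.
  x = λ² - 43 - 43 = 100 - 86 ≡ 14; y = λ·(43 - 14) - 14 ≡ 9. → (14, 9)
3P: (14, 9) + (43, 14). λ = (14 - 9)/(43 - 14) ≡ 5/29 mod 89. 29⁻¹ ≡ 43 (mod 89) since 29·43 = 1247 ≡ 1, so λ ≡ 37.
  x = λ² - 14 - 43 = 1369 - 57 ≡ 66; y = λ·(14 - 66) - 9 ≡ 25. → (66, 25)
4P: (66, 25) + (43, 14). λ = (14 - 25)/(43 - 66) ≡ 78/66 mod 89. 66⁻¹ ≡ 58 (mod 89) since 66·58 = 3828 ≡ 1, so λ ≡ 74.
  x = λ² - 66 - 43 = 5476 - 109 ≡ 27; y = λ·(66 - 27) - 25 ≡ 13. → (27, 13)
5P: (27, 13) + (43, 14). λ = (14 - 13)/(43 - 27) ≡ 1/16 mod 89. 16⁻¹ ≡ 39 (mod 89) since 16·39 = 624 ≡ 1, so λ ≡ 39.
  x = λ² - 27 - 43 = 1521 - 70 ≡ 27; y = λ·(27 - 27) - 13 ≡ 76. → (27, 76)
6P: (27, 76) + (43, 14). λ = (14 - 76)/(43 - 27) ≡ 27/16 mod 89. 16⁻¹ ≡ 39 (mod 89) since 16·39 = 624 ≡ 1, so λ ≡ 74.
  x = λ² - 27 - 43 = 5476 - 70 ≡ 66; y = λ·(27 - 66) - 76 ≡ 64. → (66, 64)
7P: (66, 64) + (43, 14). λ = (14 - 64)/(43 - 66) ≡ 39/66 mod 89. 66⁻¹ ≡ 58 (mod 89), so λ ≡ 37.
  x = λ² - 66 - 43 = 1369 - 109 ≡ 14; y = λ·(66 - 14) - 64 ≡ 80. → (14, 80)
8P: (14, 80) + (43, 14). λ = (14 - 80)/(43 - 14) ≡ 23/29 mod 89. 29⁻¹ ≡ 43 (mod 89), so λ ≡ 10.
  x = λ² - 14 - 43 = 100 - 57 ≡ 43; y = λ·(14 - 43) - 80 ≡ 75. → (43, 75)
9P: (43, 75) + (43, 14): same x and y₁ ≡ -y₂, so the sum is O.
9P = O, so the order is 9.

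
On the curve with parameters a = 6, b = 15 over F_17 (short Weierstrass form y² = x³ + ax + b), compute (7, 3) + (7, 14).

O

The two points share x = 7 and their y-coordinates satisfy 3 + 14 ≡ 0 (mod 17), so they are inverses. Their sum is ∞.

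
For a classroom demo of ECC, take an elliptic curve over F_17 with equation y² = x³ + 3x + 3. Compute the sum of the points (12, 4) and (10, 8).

(16, 4)

(12, 4) + (10, 8). λ = (8 - 4)/(10 - 12) ≡ 4/15 mod 17. 15⁻¹ ≡ 8 (mod 17), so λ ≡ 15.
  x = λ² - 12 - 10 = 225 - 22 ≡ 16; y = λ·(12 - 16) - 4 ≡ 4. → (16, 4)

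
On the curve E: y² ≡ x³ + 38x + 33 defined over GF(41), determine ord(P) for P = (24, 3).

2P: tangent at (24, 3): λ = (3·24² + 38)/(2·3) ≡ 3/6. 6⁻¹ ≡ 7 (mod 41), so λ ≡ 3·7 ≡ 21.
  x = λ² - 24 - 24 = 441 - 48 ≡ 24; y = λ·(24 - 24) - 3 ≡ 38. → (24, 38)
3P: (24, 38) + (24, 3): same x and y₁ ≡ -y₂, so the sum is 𝒪.
3P = 𝒪, so the order is 3.

3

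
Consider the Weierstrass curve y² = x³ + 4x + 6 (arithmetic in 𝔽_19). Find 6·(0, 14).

(1, 12)

Write P = (0, 14).
Repeated addition: build up to 6P.
2P: tangent at (0, 14): λ = (3·0² + 4)/(2·14) ≡ 4/9. 9⁻¹ ≡ 17 (mod 19), so λ ≡ 4·17 ≡ 11.
  x = λ² - 0 - 0 = 121 - 0 ≡ 7; y = λ·(0 - 7) - 14 ≡ 4. → (7, 4)
3P: (7, 4) + (0, 14). λ = (14 - 4)/(0 - 7) ≡ 10/12 mod 19. 12⁻¹ ≡ 8 (mod 19) since 12·8 = 96 ≡ 1, so λ ≡ 4.
  x = λ² - 7 - 0 = 16 - 7 ≡ 9; y = λ·(7 - 9) - 4 ≡ 7. → (9, 7)
4P: (9, 7) + (0, 14). λ = (14 - 7)/(0 - 9) ≡ 7/10 mod 19. 10⁻¹ ≡ 2 (mod 19) since 10·2 = 20 ≡ 1, so λ ≡ 14.
  x = λ² - 9 - 0 = 196 - 9 ≡ 16; y = λ·(9 - 16) - 7 ≡ 9. → (16, 9)
5P: (16, 9) + (0, 14). λ = (14 - 9)/(0 - 16) ≡ 5/3 mod 19. 3⁻¹ ≡ 13 (mod 19) since 3·13 = 39 ≡ 1, so λ ≡ 8.
  x = λ² - 16 - 0 = 64 - 16 ≡ 10; y = λ·(16 - 10) - 9 ≡ 1. → (10, 1)
6P: (10, 1) + (0, 14). λ = (14 - 1)/(0 - 10) ≡ 13/9 mod 19. 9⁻¹ ≡ 17 (mod 19), so λ ≡ 12.
  x = λ² - 10 - 0 = 144 - 10 ≡ 1; y = λ·(10 - 1) - 1 ≡ 12. → (1, 12)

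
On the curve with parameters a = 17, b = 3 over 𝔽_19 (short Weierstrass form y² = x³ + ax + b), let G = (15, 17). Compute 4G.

Double-and-add on 4 = (100)₂. Start with G = (15, 17) for the leading 1-bit.
double: tangent at (15, 17): λ = (3·15² + 17)/(2·17) ≡ 8/15. 15⁻¹ ≡ 14 (mod 19), so λ ≡ 8·14 ≡ 17.
  x = λ² - 15 - 15 = 289 - 30 ≡ 12; y = λ·(15 - 12) - 17 ≡ 15. → (12, 15)
double: tangent at (12, 15): λ = (3·12² + 17)/(2·15) ≡ 12/11. 11⁻¹ ≡ 7 (mod 19), so λ ≡ 12·7 ≡ 8.
  x = λ² - 12 - 12 = 64 - 24 ≡ 2; y = λ·(12 - 2) - 15 ≡ 8. → (2, 8)

(2, 8)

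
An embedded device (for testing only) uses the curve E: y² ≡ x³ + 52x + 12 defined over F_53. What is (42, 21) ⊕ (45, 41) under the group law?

(42, 21) + (45, 41). λ = (41 - 21)/(45 - 42) ≡ 20/3 mod 53. 3⁻¹ ≡ 18 (mod 53), so λ ≡ 42.
  x = λ² - 42 - 45 = 1764 - 87 ≡ 34; y = λ·(42 - 34) - 21 ≡ 50. → (34, 50)

(34, 50)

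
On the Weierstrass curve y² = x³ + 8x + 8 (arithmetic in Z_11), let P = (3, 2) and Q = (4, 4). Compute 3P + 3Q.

(8, 1)

First 3P:
Repeated addition: build up to 3P.
2P: tangent at (3, 2): λ = (3·3² + 8)/(2·2) ≡ 2/4. 4⁻¹ ≡ 3 (mod 11), so λ ≡ 2·3 ≡ 6.
  x = λ² - 3 - 3 = 36 - 6 ≡ 8; y = λ·(3 - 8) - 2 ≡ 1. → (8, 1)
3P: (8, 1) + (3, 2). λ = (2 - 1)/(3 - 8) ≡ 1/6 mod 11. 6⁻¹ ≡ 2 (mod 11) since 6·2 = 12 ≡ 1, so λ ≡ 2.
  x = λ² - 8 - 3 = 4 - 11 ≡ 4; y = λ·(8 - 4) - 1 ≡ 7. → (4, 7)
3P = (4, 7).
Next 3Q:
Repeated addition: build up to 3Q.
2Q: tangent at (4, 4): λ = (3·4² + 8)/(2·4) ≡ 1/8. 8⁻¹ ≡ 7 (mod 11), so λ ≡ 1·7 ≡ 7.
  x = λ² - 4 - 4 = 49 - 8 ≡ 8; y = λ·(4 - 8) - 4 ≡ 1. → (8, 1)
3Q: (8, 1) + (4, 4). λ = (4 - 1)/(4 - 8) ≡ 3/7 mod 11. 7⁻¹ ≡ 8 (mod 11), so λ ≡ 2.
  x = λ² - 8 - 4 = 4 - 12 ≡ 3; y = λ·(8 - 3) - 1 ≡ 9. → (3, 9)
3Q = (3, 9).
Finally 3P + 3Q:
(4, 7) + (3, 9). λ = (9 - 7)/(3 - 4) ≡ 2/10 mod 11. 10⁻¹ ≡ 10 (mod 11) since 10·10 = 100 ≡ 1, so λ ≡ 9.
  x = λ² - 4 - 3 = 81 - 7 ≡ 8; y = λ·(4 - 8) - 7 ≡ 1. → (8, 1)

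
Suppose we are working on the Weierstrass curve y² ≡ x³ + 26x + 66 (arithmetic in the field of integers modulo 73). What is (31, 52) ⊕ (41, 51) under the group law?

(31, 52) + (41, 51). λ = (51 - 52)/(41 - 31) ≡ 72/10 mod 73. 10⁻¹ ≡ 22 (mod 73), so λ ≡ 51.
  x = λ² - 31 - 41 = 2601 - 72 ≡ 47; y = λ·(31 - 47) - 52 ≡ 8. → (47, 8)

(47, 8)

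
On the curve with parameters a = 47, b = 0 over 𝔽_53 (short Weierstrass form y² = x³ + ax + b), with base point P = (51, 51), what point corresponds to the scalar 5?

Repeated addition: build up to 5P.
2P: tangent at (51, 51): λ = (3·51² + 47)/(2·51) ≡ 6/49. 49⁻¹ ≡ 13 (mod 53), so λ ≡ 6·13 ≡ 25.
  x = λ² - 51 - 51 = 625 - 102 ≡ 46; y = λ·(51 - 46) - 51 ≡ 21. → (46, 21)
3P: (46, 21) + (51, 51). λ = (51 - 21)/(51 - 46) ≡ 30/5 mod 53. 5⁻¹ ≡ 32 (mod 53) since 5·32 = 160 ≡ 1, so λ ≡ 6.
  x = λ² - 46 - 51 = 36 - 97 ≡ 45; y = λ·(46 - 45) - 21 ≡ 38. → (45, 38)
4P: (45, 38) + (51, 51). λ = (51 - 38)/(51 - 45) ≡ 13/6 mod 53. 6⁻¹ ≡ 9 (mod 53), so λ ≡ 11.
  x = λ² - 45 - 51 = 121 - 96 ≡ 25; y = λ·(45 - 25) - 38 ≡ 23. → (25, 23)
5P: (25, 23) + (51, 51). λ = (51 - 23)/(51 - 25) ≡ 28/26 mod 53. 26⁻¹ ≡ 51 (mod 53), so λ ≡ 50.
  x = λ² - 25 - 51 = 2500 - 76 ≡ 39; y = λ·(25 - 39) - 23 ≡ 19. → (39, 19)

(39, 19)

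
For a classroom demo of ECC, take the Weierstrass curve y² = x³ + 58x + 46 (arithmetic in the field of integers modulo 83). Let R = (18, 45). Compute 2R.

tangent at (18, 45): λ = (3·18² + 58)/(2·45) ≡ 34/7. 7⁻¹ ≡ 12 (mod 83) since 7·12 = 84 ≡ 1, so λ ≡ 34·12 ≡ 76.
  x = λ² - 18 - 18 = 5776 - 36 ≡ 13; y = λ·(18 - 13) - 45 ≡ 3. → (13, 3)

(13, 3)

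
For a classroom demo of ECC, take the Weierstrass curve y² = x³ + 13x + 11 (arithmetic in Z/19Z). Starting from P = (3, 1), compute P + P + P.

(18, 15)

Repeated addition: build up to 3P.
2P: tangent at (3, 1): λ = (3·3² + 13)/(2·1) ≡ 2/2. 2⁻¹ ≡ 10 (mod 19) since 2·10 = 20 ≡ 1, so λ ≡ 2·10 ≡ 1.
  x = λ² - 3 - 3 = 1 - 6 ≡ 14; y = λ·(3 - 14) - 1 ≡ 7. → (14, 7)
3P: (14, 7) + (3, 1). λ = (1 - 7)/(3 - 14) ≡ 13/8 mod 19. 8⁻¹ ≡ 12 (mod 19), so λ ≡ 4.
  x = λ² - 14 - 3 = 16 - 17 ≡ 18; y = λ·(14 - 18) - 7 ≡ 15. → (18, 15)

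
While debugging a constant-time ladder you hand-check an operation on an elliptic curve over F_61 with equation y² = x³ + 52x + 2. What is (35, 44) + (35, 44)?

(40, 43)

tangent at (35, 44): λ = (3·35² + 52)/(2·44) ≡ 6/27. 27⁻¹ ≡ 52 (mod 61), so λ ≡ 6·52 ≡ 7.
  x = λ² - 35 - 35 = 49 - 70 ≡ 40; y = λ·(35 - 40) - 44 ≡ 43. → (40, 43)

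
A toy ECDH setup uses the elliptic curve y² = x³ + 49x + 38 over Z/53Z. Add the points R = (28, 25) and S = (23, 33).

(30, 10)

(28, 25) + (23, 33). λ = (33 - 25)/(23 - 28) ≡ 8/48 mod 53. 48⁻¹ ≡ 21 (mod 53) since 48·21 = 1008 ≡ 1, so λ ≡ 9.
  x = λ² - 28 - 23 = 81 - 51 ≡ 30; y = λ·(28 - 30) - 25 ≡ 10. → (30, 10)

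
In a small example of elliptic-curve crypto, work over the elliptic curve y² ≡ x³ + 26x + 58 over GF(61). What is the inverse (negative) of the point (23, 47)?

-(23, 47) = (23, -47 mod 61) = (23, 14).

(23, 14)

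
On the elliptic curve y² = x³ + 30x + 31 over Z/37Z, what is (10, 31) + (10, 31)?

tangent at (10, 31): λ = (3·10² + 30)/(2·31) ≡ 34/25. 25⁻¹ ≡ 3 (mod 37), so λ ≡ 34·3 ≡ 28.
  x = λ² - 10 - 10 = 784 - 20 ≡ 24; y = λ·(10 - 24) - 31 ≡ 21. → (24, 21)

(24, 21)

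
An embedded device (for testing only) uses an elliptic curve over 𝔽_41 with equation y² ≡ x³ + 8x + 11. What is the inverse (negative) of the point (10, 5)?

(10, 36)

-(10, 5) = (10, -5 mod 41) = (10, 36).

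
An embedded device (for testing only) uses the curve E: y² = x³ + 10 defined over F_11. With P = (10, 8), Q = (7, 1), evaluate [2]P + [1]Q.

(8, 7)

First 2P:
Repeated addition: build up to 2P.
2P: tangent at (10, 8): λ = (3·10² + 0)/(2·8) ≡ 3/5. 5⁻¹ ≡ 9 (mod 11) since 5·9 = 45 ≡ 1, so λ ≡ 3·9 ≡ 5.
  x = λ² - 10 - 10 = 25 - 20 ≡ 5; y = λ·(10 - 5) - 8 ≡ 6. → (5, 6)
2P = (5, 6).
Finally 2P + Q:
(5, 6) + (7, 1). λ = (1 - 6)/(7 - 5) ≡ 6/2 mod 11. 2⁻¹ ≡ 6 (mod 11), so λ ≡ 3.
  x = λ² - 5 - 7 = 9 - 12 ≡ 8; y = λ·(5 - 8) - 6 ≡ 7. → (8, 7)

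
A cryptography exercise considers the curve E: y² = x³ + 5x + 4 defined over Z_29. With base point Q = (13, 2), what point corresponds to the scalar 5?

(12, 20)

Double-and-add on 5 = (101)₂. Start with Q = (13, 2) for the leading 1-bit.
double: tangent at (13, 2): λ = (3·13² + 5)/(2·2) ≡ 19/4. 4⁻¹ ≡ 22 (mod 29) since 4·22 = 88 ≡ 1, so λ ≡ 19·22 ≡ 12.
  x = λ² - 13 - 13 = 144 - 26 ≡ 2; y = λ·(13 - 2) - 2 ≡ 14. → (2, 14)
double: tangent at (2, 14): λ = (3·2² + 5)/(2·14) ≡ 17/28. 28⁻¹ ≡ 28 (mod 29), so λ ≡ 17·28 ≡ 12.
  x = λ² - 2 - 2 = 144 - 4 ≡ 24; y = λ·(2 - 24) - 14 ≡ 12. → (24, 12)
add Q: (24, 12) + (13, 2). λ = (2 - 12)/(13 - 24) ≡ 19/18 mod 29. 18⁻¹ ≡ 21 (mod 29), so λ ≡ 22.
  x = λ² - 24 - 13 = 484 - 37 ≡ 12; y = λ·(24 - 12) - 12 ≡ 20. → (12, 20)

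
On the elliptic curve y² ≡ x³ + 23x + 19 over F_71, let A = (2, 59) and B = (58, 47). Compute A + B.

(2, 59) + (58, 47). λ = (47 - 59)/(58 - 2) ≡ 59/56 mod 71. 56⁻¹ ≡ 52 (mod 71), so λ ≡ 15.
  x = λ² - 2 - 58 = 225 - 60 ≡ 23; y = λ·(2 - 23) - 59 ≡ 52. → (23, 52)

(23, 52)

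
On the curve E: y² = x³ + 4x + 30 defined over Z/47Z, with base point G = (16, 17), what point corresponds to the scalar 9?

(28, 45)

Double-and-add on 9 = (1001)₂. Start with G = (16, 17) for the leading 1-bit.
double: tangent at (16, 17): λ = (3·16² + 4)/(2·17) ≡ 20/34. 34⁻¹ ≡ 18 (mod 47), so λ ≡ 20·18 ≡ 31.
  x = λ² - 16 - 16 = 961 - 32 ≡ 36; y = λ·(16 - 36) - 17 ≡ 21. → (36, 21)
double: tangent at (36, 21): λ = (3·36² + 4)/(2·21) ≡ 38/42. 42⁻¹ ≡ 28 (mod 47) since 42·28 = 1176 ≡ 1, so λ ≡ 38·28 ≡ 30.
  x = λ² - 36 - 36 = 900 - 72 ≡ 29; y = λ·(36 - 29) - 21 ≡ 1. → (29, 1)
double: tangent at (29, 1): λ = (3·29² + 4)/(2·1) ≡ 36/2. 2⁻¹ ≡ 24 (mod 47) since 2·24 = 48 ≡ 1, so λ ≡ 36·24 ≡ 18.
  x = λ² - 29 - 29 = 324 - 58 ≡ 31; y = λ·(29 - 31) - 1 ≡ 10. → (31, 10)
add G: (31, 10) + (16, 17). λ = (17 - 10)/(16 - 31) ≡ 7/32 mod 47. 32⁻¹ ≡ 25 (mod 47), so λ ≡ 34.
  x = λ² - 31 - 16 = 1156 - 47 ≡ 28; y = λ·(31 - 28) - 10 ≡ 45. → (28, 45)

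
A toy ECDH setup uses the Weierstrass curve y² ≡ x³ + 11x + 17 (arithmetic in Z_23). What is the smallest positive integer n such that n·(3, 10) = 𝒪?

2P: tangent at (3, 10): λ = (3·3² + 11)/(2·10) ≡ 15/20. 20⁻¹ ≡ 15 (mod 23) since 20·15 = 300 ≡ 1, so λ ≡ 15·15 ≡ 18.
  x = λ² - 3 - 3 = 324 - 6 ≡ 19; y = λ·(3 - 19) - 10 ≡ 1. → (19, 1)
3P: (19, 1) + (3, 10). λ = (10 - 1)/(3 - 19) ≡ 9/7 mod 23. 7⁻¹ ≡ 10 (mod 23), so λ ≡ 21.
  x = λ² - 19 - 3 = 441 - 22 ≡ 5; y = λ·(19 - 5) - 1 ≡ 17. → (5, 17)
4P: (5, 17) + (3, 10). λ = (10 - 17)/(3 - 5) ≡ 16/21 mod 23. 21⁻¹ ≡ 11 (mod 23), so λ ≡ 15.
  x = λ² - 5 - 3 = 225 - 8 ≡ 10; y = λ·(5 - 10) - 17 ≡ 0. → (10, 0)
5P: (10, 0) + (3, 10). λ = (10 - 0)/(3 - 10) ≡ 10/16 mod 23. 16⁻¹ ≡ 13 (mod 23) since 16·13 = 208 ≡ 1, so λ ≡ 15.
  x = λ² - 10 - 3 = 225 - 13 ≡ 5; y = λ·(10 - 5) - 0 ≡ 6. → (5, 6)
6P: (5, 6) + (3, 10). λ = (10 - 6)/(3 - 5) ≡ 4/21 mod 23. 21⁻¹ ≡ 11 (mod 23), so λ ≡ 21.
  x = λ² - 5 - 3 = 441 - 8 ≡ 19; y = λ·(5 - 19) - 6 ≡ 22. → (19, 22)
7P: (19, 22) + (3, 10). λ = (10 - 22)/(3 - 19) ≡ 11/7 mod 23. 7⁻¹ ≡ 10 (mod 23), so λ ≡ 18.
  x = λ² - 19 - 3 = 324 - 22 ≡ 3; y = λ·(19 - 3) - 22 ≡ 13. → (3, 13)
8P: (3, 13) + (3, 10): same x and y₁ ≡ -y₂, so the sum is 𝒪.
8P = 𝒪, so the order is 8.

8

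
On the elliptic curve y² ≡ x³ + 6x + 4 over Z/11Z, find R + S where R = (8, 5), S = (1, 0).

(7, 2)

(8, 5) + (1, 0). λ = (0 - 5)/(1 - 8) ≡ 6/4 mod 11. 4⁻¹ ≡ 3 (mod 11) since 4·3 = 12 ≡ 1, so λ ≡ 7.
  x = λ² - 8 - 1 = 49 - 9 ≡ 7; y = λ·(8 - 7) - 5 ≡ 2. → (7, 2)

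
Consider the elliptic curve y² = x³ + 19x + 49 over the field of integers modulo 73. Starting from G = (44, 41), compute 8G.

Double-and-add on 8 = (1000)₂. Start with G = (44, 41) for the leading 1-bit.
double: tangent at (44, 41): λ = (3·44² + 19)/(2·41) ≡ 60/9. 9⁻¹ ≡ 65 (mod 73), so λ ≡ 60·65 ≡ 31.
  x = λ² - 44 - 44 = 961 - 88 ≡ 70; y = λ·(44 - 70) - 41 ≡ 29. → (70, 29)
double: tangent at (70, 29): λ = (3·70² + 19)/(2·29) ≡ 46/58. 58⁻¹ ≡ 34 (mod 73), so λ ≡ 46·34 ≡ 31.
  x = λ² - 70 - 70 = 961 - 140 ≡ 18; y = λ·(70 - 18) - 29 ≡ 50. → (18, 50)
double: tangent at (18, 50): λ = (3·18² + 19)/(2·50) ≡ 42/27. 27⁻¹ ≡ 46 (mod 73), so λ ≡ 42·46 ≡ 34.
  x = λ² - 18 - 18 = 1156 - 36 ≡ 25; y = λ·(18 - 25) - 50 ≡ 4. → (25, 4)

(25, 4)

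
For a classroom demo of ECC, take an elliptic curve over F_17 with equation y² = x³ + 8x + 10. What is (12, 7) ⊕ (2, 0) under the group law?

(12, 7) + (2, 0). λ = (0 - 7)/(2 - 12) ≡ 10/7 mod 17. 7⁻¹ ≡ 5 (mod 17), so λ ≡ 16.
  x = λ² - 12 - 2 = 256 - 14 ≡ 4; y = λ·(12 - 4) - 7 ≡ 2. → (4, 2)

(4, 2)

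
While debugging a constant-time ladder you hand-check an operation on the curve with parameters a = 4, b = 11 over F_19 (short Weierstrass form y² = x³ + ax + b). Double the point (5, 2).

tangent at (5, 2): λ = (3·5² + 4)/(2·2) ≡ 3/4. 4⁻¹ ≡ 5 (mod 19) since 4·5 = 20 ≡ 1, so λ ≡ 3·5 ≡ 15.
  x = λ² - 5 - 5 = 225 - 10 ≡ 6; y = λ·(5 - 6) - 2 ≡ 2. → (6, 2)

(6, 2)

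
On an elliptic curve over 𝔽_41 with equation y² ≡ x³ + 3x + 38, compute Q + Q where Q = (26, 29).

tangent at (26, 29): λ = (3·26² + 3)/(2·29) ≡ 22/17. 17⁻¹ ≡ 29 (mod 41), so λ ≡ 22·29 ≡ 23.
  x = λ² - 26 - 26 = 529 - 52 ≡ 26; y = λ·(26 - 26) - 29 ≡ 12. → (26, 12)

(26, 12)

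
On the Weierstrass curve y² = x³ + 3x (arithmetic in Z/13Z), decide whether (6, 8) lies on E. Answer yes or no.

y² = 8² ≡ 12; x³ + 3x + 0 = 234 ≡ 0 (mod 13). 12 ≠ 0.

no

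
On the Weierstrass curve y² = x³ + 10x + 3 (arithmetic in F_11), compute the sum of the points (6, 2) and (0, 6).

(6, 2) + (0, 6). λ = (6 - 2)/(0 - 6) ≡ 4/5 mod 11. 5⁻¹ ≡ 9 (mod 11), so λ ≡ 3.
  x = λ² - 6 - 0 = 9 - 6 ≡ 3; y = λ·(6 - 3) - 2 ≡ 7. → (3, 7)

(3, 7)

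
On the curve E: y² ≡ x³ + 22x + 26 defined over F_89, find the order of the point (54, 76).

7

2P: tangent at (54, 76): λ = (3·54² + 22)/(2·76) ≡ 48/63. 63⁻¹ ≡ 65 (mod 89), so λ ≡ 48·65 ≡ 5.
  x = λ² - 54 - 54 = 25 - 108 ≡ 6; y = λ·(54 - 6) - 76 ≡ 75. → (6, 75)
3P: (6, 75) + (54, 76). λ = (76 - 75)/(54 - 6) ≡ 1/48 mod 89. 48⁻¹ ≡ 13 (mod 89) since 48·13 = 624 ≡ 1, so λ ≡ 13.
  x = λ² - 6 - 54 = 169 - 60 ≡ 20; y = λ·(6 - 20) - 75 ≡ 10. → (20, 10)
4P: (20, 10) + (54, 76). λ = (76 - 10)/(54 - 20) ≡ 66/34 mod 89. 34⁻¹ ≡ 55 (mod 89) since 34·55 = 1870 ≡ 1, so λ ≡ 70.
  x = λ² - 20 - 54 = 4900 - 74 ≡ 20; y = λ·(20 - 20) - 10 ≡ 79. → (20, 79)
5P: (20, 79) + (54, 76). λ = (76 - 79)/(54 - 20) ≡ 86/34 mod 89. 34⁻¹ ≡ 55 (mod 89), so λ ≡ 13.
  x = λ² - 20 - 54 = 169 - 74 ≡ 6; y = λ·(20 - 6) - 79 ≡ 14. → (6, 14)
6P: (6, 14) + (54, 76). λ = (76 - 14)/(54 - 6) ≡ 62/48 mod 89. 48⁻¹ ≡ 13 (mod 89) since 48·13 = 624 ≡ 1, so λ ≡ 5.
  x = λ² - 6 - 54 = 25 - 60 ≡ 54; y = λ·(6 - 54) - 14 ≡ 13. → (54, 13)
7P: (54, 13) + (54, 76): same x and y₁ ≡ -y₂, so the sum is ∞.
7P = ∞, so the order is 7.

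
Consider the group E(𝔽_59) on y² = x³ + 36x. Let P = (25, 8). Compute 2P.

(3, 31)

tangent at (25, 8): λ = (3·25² + 36)/(2·8) ≡ 23/16. 16⁻¹ ≡ 48 (mod 59), so λ ≡ 23·48 ≡ 42.
  x = λ² - 25 - 25 = 1764 - 50 ≡ 3; y = λ·(25 - 3) - 8 ≡ 31. → (3, 31)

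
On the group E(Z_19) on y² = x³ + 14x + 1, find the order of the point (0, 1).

9

2P: tangent at (0, 1): λ = (3·0² + 14)/(2·1) ≡ 14/2. 2⁻¹ ≡ 10 (mod 19), so λ ≡ 14·10 ≡ 7.
  x = λ² - 0 - 0 = 49 - 0 ≡ 11; y = λ·(0 - 11) - 1 ≡ 17. → (11, 17)
3P: (11, 17) + (0, 1). λ = (1 - 17)/(0 - 11) ≡ 3/8 mod 19. 8⁻¹ ≡ 12 (mod 19) since 8·12 = 96 ≡ 1, so λ ≡ 17.
  x = λ² - 11 - 0 = 289 - 11 ≡ 12; y = λ·(11 - 12) - 17 ≡ 4. → (12, 4)
4P: (12, 4) + (0, 1). λ = (1 - 4)/(0 - 12) ≡ 16/7 mod 19. 7⁻¹ ≡ 11 (mod 19), so λ ≡ 5.
  x = λ² - 12 - 0 = 25 - 12 ≡ 13; y = λ·(12 - 13) - 4 ≡ 10. → (13, 10)
5P: (13, 10) + (0, 1). λ = (1 - 10)/(0 - 13) ≡ 10/6 mod 19. 6⁻¹ ≡ 16 (mod 19) since 6·16 = 96 ≡ 1, so λ ≡ 8.
  x = λ² - 13 - 0 = 64 - 13 ≡ 13; y = λ·(13 - 13) - 10 ≡ 9. → (13, 9)
6P: (13, 9) + (0, 1). λ = (1 - 9)/(0 - 13) ≡ 11/6 mod 19. 6⁻¹ ≡ 16 (mod 19) since 6·16 = 96 ≡ 1, so λ ≡ 5.
  x = λ² - 13 - 0 = 25 - 13 ≡ 12; y = λ·(13 - 12) - 9 ≡ 15. → (12, 15)
7P: (12, 15) + (0, 1). λ = (1 - 15)/(0 - 12) ≡ 5/7 mod 19. 7⁻¹ ≡ 11 (mod 19), so λ ≡ 17.
  x = λ² - 12 - 0 = 289 - 12 ≡ 11; y = λ·(12 - 11) - 15 ≡ 2. → (11, 2)
8P: (11, 2) + (0, 1). λ = (1 - 2)/(0 - 11) ≡ 18/8 mod 19. 8⁻¹ ≡ 12 (mod 19) since 8·12 = 96 ≡ 1, so λ ≡ 7.
  x = λ² - 11 - 0 = 49 - 11 ≡ 0; y = λ·(11 - 0) - 2 ≡ 18. → (0, 18)
9P: (0, 18) + (0, 1): same x and y₁ ≡ -y₂, so the sum is the point at infinity.
9P = the point at infinity, so the order is 9.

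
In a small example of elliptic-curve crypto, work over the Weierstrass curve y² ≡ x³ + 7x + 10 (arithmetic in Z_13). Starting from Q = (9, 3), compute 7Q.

Double-and-add on 7 = (111)₂. Start with Q = (9, 3) for the leading 1-bit.
double: tangent at (9, 3): λ = (3·9² + 7)/(2·3) ≡ 3/6. 6⁻¹ ≡ 11 (mod 13), so λ ≡ 3·11 ≡ 7.
  x = λ² - 9 - 9 = 49 - 18 ≡ 5; y = λ·(9 - 5) - 3 ≡ 12. → (5, 12)
add Q: (5, 12) + (9, 3). λ = (3 - 12)/(9 - 5) ≡ 4/4 mod 13. 4⁻¹ ≡ 10 (mod 13), so λ ≡ 1.
  x = λ² - 5 - 9 = 1 - 14 ≡ 0; y = λ·(5 - 0) - 12 ≡ 6. → (0, 6)
double: tangent at (0, 6): λ = (3·0² + 7)/(2·6) ≡ 7/12. 12⁻¹ ≡ 12 (mod 13) since 12·12 = 144 ≡ 1, so λ ≡ 7·12 ≡ 6.
  x = λ² - 0 - 0 = 36 - 0 ≡ 10; y = λ·(0 - 10) - 6 ≡ 12. → (10, 12)
add Q: (10, 12) + (9, 3). λ = (3 - 12)/(9 - 10) ≡ 4/12 mod 13. 12⁻¹ ≡ 12 (mod 13), so λ ≡ 9.
  x = λ² - 10 - 9 = 81 - 19 ≡ 10; y = λ·(10 - 10) - 12 ≡ 1. → (10, 1)

(10, 1)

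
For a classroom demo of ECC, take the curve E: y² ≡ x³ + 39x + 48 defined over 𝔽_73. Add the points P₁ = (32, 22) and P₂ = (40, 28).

(32, 22) + (40, 28). λ = (28 - 22)/(40 - 32) ≡ 6/8 mod 73. 8⁻¹ ≡ 64 (mod 73), so λ ≡ 19.
  x = λ² - 32 - 40 = 361 - 72 ≡ 70; y = λ·(32 - 70) - 22 ≡ 59. → (70, 59)

(70, 59)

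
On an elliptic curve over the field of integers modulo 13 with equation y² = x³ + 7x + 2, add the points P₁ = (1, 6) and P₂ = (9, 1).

(4, 4)

(1, 6) + (9, 1). λ = (1 - 6)/(9 - 1) ≡ 8/8 mod 13. 8⁻¹ ≡ 5 (mod 13) since 8·5 = 40 ≡ 1, so λ ≡ 1.
  x = λ² - 1 - 9 = 1 - 10 ≡ 4; y = λ·(1 - 4) - 6 ≡ 4. → (4, 4)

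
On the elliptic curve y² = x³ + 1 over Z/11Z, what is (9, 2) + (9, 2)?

(2, 8)

tangent at (9, 2): λ = (3·9² + 0)/(2·2) ≡ 1/4. 4⁻¹ ≡ 3 (mod 11), so λ ≡ 1·3 ≡ 3.
  x = λ² - 9 - 9 = 9 - 18 ≡ 2; y = λ·(9 - 2) - 2 ≡ 8. → (2, 8)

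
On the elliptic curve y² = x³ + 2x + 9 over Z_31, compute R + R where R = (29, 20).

tangent at (29, 20): λ = (3·29² + 2)/(2·20) ≡ 14/9. 9⁻¹ ≡ 7 (mod 31), so λ ≡ 14·7 ≡ 5.
  x = λ² - 29 - 29 = 25 - 58 ≡ 29; y = λ·(29 - 29) - 20 ≡ 11. → (29, 11)

(29, 11)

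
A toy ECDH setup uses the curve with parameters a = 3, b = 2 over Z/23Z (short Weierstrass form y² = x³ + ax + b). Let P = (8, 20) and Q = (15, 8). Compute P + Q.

(2, 19)

(8, 20) + (15, 8). λ = (8 - 20)/(15 - 8) ≡ 11/7 mod 23. 7⁻¹ ≡ 10 (mod 23) since 7·10 = 70 ≡ 1, so λ ≡ 18.
  x = λ² - 8 - 15 = 324 - 23 ≡ 2; y = λ·(8 - 2) - 20 ≡ 19. → (2, 19)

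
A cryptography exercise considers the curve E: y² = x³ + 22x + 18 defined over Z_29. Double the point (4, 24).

tangent at (4, 24): λ = (3·4² + 22)/(2·24) ≡ 12/19. 19⁻¹ ≡ 26 (mod 29) since 19·26 = 494 ≡ 1, so λ ≡ 12·26 ≡ 22.
  x = λ² - 4 - 4 = 484 - 8 ≡ 12; y = λ·(4 - 12) - 24 ≡ 3. → (12, 3)

(12, 3)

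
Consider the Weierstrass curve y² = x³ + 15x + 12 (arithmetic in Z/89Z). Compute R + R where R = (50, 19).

tangent at (50, 19): λ = (3·50² + 15)/(2·19) ≡ 39/38. 38⁻¹ ≡ 82 (mod 89), so λ ≡ 39·82 ≡ 83.
  x = λ² - 50 - 50 = 6889 - 100 ≡ 25; y = λ·(50 - 25) - 19 ≡ 9. → (25, 9)

(25, 9)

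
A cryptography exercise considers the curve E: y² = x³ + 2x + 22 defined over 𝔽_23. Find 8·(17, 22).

Write Q = (17, 22).
Double-and-add on 8 = (1000)₂. Start with Q = (17, 22) for the leading 1-bit.
double: tangent at (17, 22): λ = (3·17² + 2)/(2·22) ≡ 18/21. 21⁻¹ ≡ 11 (mod 23), so λ ≡ 18·11 ≡ 14.
  x = λ² - 17 - 17 = 196 - 34 ≡ 1; y = λ·(17 - 1) - 22 ≡ 18. → (1, 18)
double: tangent at (1, 18): λ = (3·1² + 2)/(2·18) ≡ 5/13. 13⁻¹ ≡ 16 (mod 23), so λ ≡ 5·16 ≡ 11.
  x = λ² - 1 - 1 = 121 - 2 ≡ 4; y = λ·(1 - 4) - 18 ≡ 18. → (4, 18)
double: tangent at (4, 18): λ = (3·4² + 2)/(2·18) ≡ 4/13. 13⁻¹ ≡ 16 (mod 23) since 13·16 = 208 ≡ 1, so λ ≡ 4·16 ≡ 18.
  x = λ² - 4 - 4 = 324 - 8 ≡ 17; y = λ·(4 - 17) - 18 ≡ 1. → (17, 1)

(17, 1)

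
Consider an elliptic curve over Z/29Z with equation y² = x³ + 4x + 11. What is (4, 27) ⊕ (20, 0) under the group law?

(10, 23)

(4, 27) + (20, 0). λ = (0 - 27)/(20 - 4) ≡ 2/16 mod 29. 16⁻¹ ≡ 20 (mod 29) since 16·20 = 320 ≡ 1, so λ ≡ 11.
  x = λ² - 4 - 20 = 121 - 24 ≡ 10; y = λ·(4 - 10) - 27 ≡ 23. → (10, 23)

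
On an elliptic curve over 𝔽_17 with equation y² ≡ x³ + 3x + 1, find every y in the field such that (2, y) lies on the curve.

x³ + 3x + 1 = 15 ≡ 15 (mod 17).
Square roots of 15 mod 17: 7 and 10 (since 7² = 49 ≡ 15).

7, 10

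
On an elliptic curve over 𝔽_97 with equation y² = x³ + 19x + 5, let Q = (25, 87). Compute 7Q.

Double-and-add on 7 = (111)₂. Start with Q = (25, 87) for the leading 1-bit.
double: tangent at (25, 87): λ = (3·25² + 19)/(2·87) ≡ 51/77. 77⁻¹ ≡ 63 (mod 97), so λ ≡ 51·63 ≡ 12.
  x = λ² - 25 - 25 = 144 - 50 ≡ 94; y = λ·(25 - 94) - 87 ≡ 55. → (94, 55)
add Q: (94, 55) + (25, 87). λ = (87 - 55)/(25 - 94) ≡ 32/28 mod 97. 28⁻¹ ≡ 52 (mod 97), so λ ≡ 15.
  x = λ² - 94 - 25 = 225 - 119 ≡ 9; y = λ·(94 - 9) - 55 ≡ 56. → (9, 56)
double: tangent at (9, 56): λ = (3·9² + 19)/(2·56) ≡ 68/15. 15⁻¹ ≡ 13 (mod 97) since 15·13 = 195 ≡ 1, so λ ≡ 68·13 ≡ 11.
  x = λ² - 9 - 9 = 121 - 18 ≡ 6; y = λ·(9 - 6) - 56 ≡ 74. → (6, 74)
add Q: (6, 74) + (25, 87). λ = (87 - 74)/(25 - 6) ≡ 13/19 mod 97. 19⁻¹ ≡ 46 (mod 97) since 19·46 = 874 ≡ 1, so λ ≡ 16.
  x = λ² - 6 - 25 = 256 - 31 ≡ 31; y = λ·(6 - 31) - 74 ≡ 11. → (31, 11)

(31, 11)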